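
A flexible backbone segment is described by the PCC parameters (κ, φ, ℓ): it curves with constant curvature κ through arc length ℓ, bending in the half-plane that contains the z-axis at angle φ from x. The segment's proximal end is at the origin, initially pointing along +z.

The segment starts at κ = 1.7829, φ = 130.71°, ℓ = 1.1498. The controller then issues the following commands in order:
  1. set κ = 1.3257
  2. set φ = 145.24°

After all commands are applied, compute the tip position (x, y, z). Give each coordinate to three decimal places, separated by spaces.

initial: κ=1.7829, φ=130.71°, ℓ=1.1498
cmd 1: set κ=1.3257 → (κ,φ,ℓ)=(1.3257,130.71°,1.1498) → tip=(-0.4691,0.5452,0.7535)
cmd 2: set φ=145.24° → (κ,φ,ℓ)=(1.3257,145.24°,1.1498) → tip=(-0.5909,0.4101,0.7535)

-0.591 0.410 0.754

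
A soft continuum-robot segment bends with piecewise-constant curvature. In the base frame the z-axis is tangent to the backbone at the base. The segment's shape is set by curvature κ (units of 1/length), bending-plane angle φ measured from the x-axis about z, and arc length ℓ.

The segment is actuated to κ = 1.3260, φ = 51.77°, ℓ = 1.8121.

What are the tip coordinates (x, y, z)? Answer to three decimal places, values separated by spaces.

0.812 1.030 0.508

θ = κ·ℓ = 1.3260 × 1.8121 = 2.40284 rad
ρ = (1 − cos θ)/κ = (1 − -0.73931)/1.3260 = 1.31170
z = sin θ / κ = 0.67336/1.3260 = 0.50782
x = ρ cos φ = 1.31170 × cos(51.77°) = 0.81170
y = ρ sin φ = 1.31170 × sin(51.77°) = 1.03038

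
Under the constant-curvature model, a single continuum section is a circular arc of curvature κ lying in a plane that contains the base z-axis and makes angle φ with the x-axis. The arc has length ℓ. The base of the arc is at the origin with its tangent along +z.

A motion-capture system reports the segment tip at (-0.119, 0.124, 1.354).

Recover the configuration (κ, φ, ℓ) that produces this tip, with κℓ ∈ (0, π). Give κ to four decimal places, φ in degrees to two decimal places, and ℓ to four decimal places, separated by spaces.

ρ = √(x²+y²) = √(-0.119² + 0.124²) = 0.17186
φ = atan2(y, x) mod 360° = atan2(0.124, -0.119) = 133.8212°
|p|² = ρ² + z² = 0.17186² + 1.354² = 1.86285
κ = 2ρ / |p|² = 2×0.17186 / 1.86285 = 0.18452
θ = 2·atan2(ρ, z) = 2·atan2(0.17186, 1.354) = 0.25251 rad
ℓ = θ/κ = 0.25251/0.18452 = 1.36850

0.1845 133.82 1.3685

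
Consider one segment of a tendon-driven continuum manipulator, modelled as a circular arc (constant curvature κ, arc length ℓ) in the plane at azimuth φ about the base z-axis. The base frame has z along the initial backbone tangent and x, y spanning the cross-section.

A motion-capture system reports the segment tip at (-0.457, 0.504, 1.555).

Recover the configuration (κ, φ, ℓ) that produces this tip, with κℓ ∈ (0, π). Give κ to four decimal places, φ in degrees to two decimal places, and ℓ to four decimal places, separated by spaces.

ρ = √(x²+y²) = √(-0.457² + 0.504²) = 0.68034
φ = atan2(y, x) mod 360° = atan2(0.504, -0.457) = 132.2000°
|p|² = ρ² + z² = 0.68034² + 1.555² = 2.88089
κ = 2ρ / |p|² = 2×0.68034 / 2.88089 = 0.47231
θ = 2·atan2(ρ, z) = 2·atan2(0.68034, 1.555) = 0.82485 rad
ℓ = θ/κ = 0.82485/0.47231 = 1.74641

0.4723 132.20 1.7464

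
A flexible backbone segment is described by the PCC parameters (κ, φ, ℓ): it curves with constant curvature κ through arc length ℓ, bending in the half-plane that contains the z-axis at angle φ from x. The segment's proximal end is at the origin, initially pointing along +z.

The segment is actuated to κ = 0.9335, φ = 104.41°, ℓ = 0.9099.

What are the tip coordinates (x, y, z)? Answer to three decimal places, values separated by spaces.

-0.091 0.352 0.804

θ = κ·ℓ = 0.9335 × 0.9099 = 0.84939 rad
ρ = (1 − cos θ)/κ = (1 − 0.66044)/0.9335 = 0.36375
z = sin θ / κ = 0.75088/0.9335 = 0.80437
x = ρ cos φ = 0.36375 × cos(104.41°) = -0.09052
y = ρ sin φ = 0.36375 × sin(104.41°) = 0.35231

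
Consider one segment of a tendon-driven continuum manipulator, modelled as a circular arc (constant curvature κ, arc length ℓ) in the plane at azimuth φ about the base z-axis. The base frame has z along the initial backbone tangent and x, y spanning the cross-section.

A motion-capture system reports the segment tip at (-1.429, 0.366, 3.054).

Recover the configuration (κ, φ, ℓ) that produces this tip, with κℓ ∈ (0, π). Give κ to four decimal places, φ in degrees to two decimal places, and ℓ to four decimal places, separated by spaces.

0.2565 165.63 3.5088

ρ = √(x²+y²) = √(-1.429² + 0.366²) = 1.47513
φ = atan2(y, x) mod 360° = atan2(0.366, -1.429) = 165.6340°
|p|² = ρ² + z² = 1.47513² + 3.054² = 11.50291
κ = 2ρ / |p|² = 2×1.47513 / 11.50291 = 0.25648
θ = 2·atan2(ρ, z) = 2·atan2(1.47513, 3.054) = 0.89993 rad
ℓ = θ/κ = 0.89993/0.25648 = 3.50881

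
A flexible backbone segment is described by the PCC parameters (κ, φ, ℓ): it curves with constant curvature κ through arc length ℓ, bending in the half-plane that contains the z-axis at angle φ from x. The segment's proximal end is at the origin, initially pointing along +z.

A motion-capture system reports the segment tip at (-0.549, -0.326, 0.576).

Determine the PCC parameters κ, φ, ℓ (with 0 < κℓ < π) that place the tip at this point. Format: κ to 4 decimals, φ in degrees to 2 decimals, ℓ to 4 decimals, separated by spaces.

ρ = √(x²+y²) = √(-0.549² + -0.326²) = 0.63850
φ = atan2(y, x) mod 360° = atan2(-0.326, -0.549) = 210.7021°
|p|² = ρ² + z² = 0.63850² + 0.576² = 0.73945
κ = 2ρ / |p|² = 2×0.63850 / 0.73945 = 1.72694
θ = 2·atan2(ρ, z) = 2·atan2(0.63850, 0.576) = 1.67362 rad
ℓ = θ/κ = 1.67362/1.72694 = 0.96913

1.7269 210.70 0.9691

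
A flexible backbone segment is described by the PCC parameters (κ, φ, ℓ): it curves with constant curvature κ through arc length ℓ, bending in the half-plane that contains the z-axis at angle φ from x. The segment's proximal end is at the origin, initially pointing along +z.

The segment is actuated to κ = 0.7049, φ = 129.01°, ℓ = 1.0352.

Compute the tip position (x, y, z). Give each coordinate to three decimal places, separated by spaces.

θ = κ·ℓ = 0.7049 × 1.0352 = 0.72971 rad
ρ = (1 − cos θ)/κ = (1 − 0.74537)/0.7049 = 0.36123
z = sin θ / κ = 0.66666/0.7049 = 0.94574
x = ρ cos φ = 0.36123 × cos(129.01°) = -0.22738
y = ρ sin φ = 0.36123 × sin(129.01°) = 0.28069

-0.227 0.281 0.946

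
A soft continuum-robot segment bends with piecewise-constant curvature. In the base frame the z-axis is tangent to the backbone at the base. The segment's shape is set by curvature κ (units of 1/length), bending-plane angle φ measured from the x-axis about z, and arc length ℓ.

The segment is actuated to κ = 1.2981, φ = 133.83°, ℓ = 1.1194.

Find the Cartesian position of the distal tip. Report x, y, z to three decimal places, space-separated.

-0.471 0.490 0.765

θ = κ·ℓ = 1.2981 × 1.1194 = 1.45309 rad
ρ = (1 − cos θ)/κ = (1 − 0.11743)/1.2981 = 0.67989
z = sin θ / κ = 0.99308/1.2981 = 0.76503
x = ρ cos φ = 0.67989 × cos(133.83°) = -0.47084
y = ρ sin φ = 0.67989 × sin(133.83°) = 0.49047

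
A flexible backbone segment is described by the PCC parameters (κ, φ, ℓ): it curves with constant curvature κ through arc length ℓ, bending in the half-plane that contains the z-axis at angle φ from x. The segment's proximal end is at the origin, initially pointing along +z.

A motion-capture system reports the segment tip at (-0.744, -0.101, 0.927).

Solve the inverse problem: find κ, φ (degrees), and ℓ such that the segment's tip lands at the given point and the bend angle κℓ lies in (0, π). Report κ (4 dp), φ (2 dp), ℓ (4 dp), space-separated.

ρ = √(x²+y²) = √(-0.744² + -0.101²) = 0.75082
φ = atan2(y, x) mod 360° = atan2(-0.101, -0.744) = 187.7308°
|p|² = ρ² + z² = 0.75082² + 0.927² = 1.42307
κ = 2ρ / |p|² = 2×0.75082 / 1.42307 = 1.05522
θ = 2·atan2(ρ, z) = 2·atan2(0.75082, 0.927) = 1.36156 rad
ℓ = θ/κ = 1.36156/1.05522 = 1.29031

1.0552 187.73 1.2903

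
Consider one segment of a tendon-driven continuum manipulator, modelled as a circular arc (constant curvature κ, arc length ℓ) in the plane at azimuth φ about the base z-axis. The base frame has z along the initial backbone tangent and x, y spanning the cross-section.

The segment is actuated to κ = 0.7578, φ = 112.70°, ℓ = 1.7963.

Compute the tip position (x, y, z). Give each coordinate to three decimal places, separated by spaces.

θ = κ·ℓ = 0.7578 × 1.7963 = 1.36124 rad
ρ = (1 − cos θ)/κ = (1 − 0.20803)/0.7578 = 1.04509
z = sin θ / κ = 0.97812/0.7578 = 1.29074
x = ρ cos φ = 1.04509 × cos(112.70°) = -0.40331
y = ρ sin φ = 1.04509 × sin(112.70°) = 0.96414

-0.403 0.964 1.291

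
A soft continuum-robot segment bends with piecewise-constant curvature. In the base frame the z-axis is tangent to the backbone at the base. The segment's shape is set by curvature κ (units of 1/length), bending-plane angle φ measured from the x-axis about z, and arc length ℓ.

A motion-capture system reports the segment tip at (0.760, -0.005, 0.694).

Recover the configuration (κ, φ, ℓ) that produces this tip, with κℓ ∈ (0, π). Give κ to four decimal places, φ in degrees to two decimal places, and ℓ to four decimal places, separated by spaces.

ρ = √(x²+y²) = √(0.760² + -0.005²) = 0.76002
φ = atan2(y, x) mod 360° = atan2(-0.005, 0.760) = 359.6231°
|p|² = ρ² + z² = 0.76002² + 0.694² = 1.05926
κ = 2ρ / |p|² = 2×0.76002 / 1.05926 = 1.43499
θ = 2·atan2(ρ, z) = 2·atan2(0.76002, 0.694) = 1.66154 rad
ℓ = θ/κ = 1.66154/1.43499 = 1.15787

1.4350 359.62 1.1579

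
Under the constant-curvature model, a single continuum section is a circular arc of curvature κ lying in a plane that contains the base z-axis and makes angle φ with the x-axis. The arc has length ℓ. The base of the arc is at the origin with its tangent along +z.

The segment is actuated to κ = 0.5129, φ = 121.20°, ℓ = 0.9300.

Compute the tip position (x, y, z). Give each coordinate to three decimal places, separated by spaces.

-0.113 0.186 0.895

θ = κ·ℓ = 0.5129 × 0.9300 = 0.47700 rad
ρ = (1 − cos θ)/κ = (1 − 0.88838)/0.5129 = 0.21763
z = sin θ / κ = 0.45911/0.5129 = 0.89513
x = ρ cos φ = 0.21763 × cos(121.20°) = -0.11274
y = ρ sin φ = 0.21763 × sin(121.20°) = 0.18615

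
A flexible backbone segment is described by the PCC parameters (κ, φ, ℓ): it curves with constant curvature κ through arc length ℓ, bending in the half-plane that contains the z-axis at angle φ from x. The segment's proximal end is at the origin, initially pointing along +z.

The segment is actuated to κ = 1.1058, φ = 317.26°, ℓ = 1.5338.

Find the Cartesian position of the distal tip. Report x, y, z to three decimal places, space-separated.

0.747 -0.690 0.897

θ = κ·ℓ = 1.1058 × 1.5338 = 1.69608 rad
ρ = (1 − cos θ)/κ = (1 − -0.12495)/1.1058 = 1.01732
z = sin θ / κ = 0.99216/1.1058 = 0.89724
x = ρ cos φ = 1.01732 × cos(317.26°) = 0.74716
y = ρ sin φ = 1.01732 × sin(317.26°) = -0.69043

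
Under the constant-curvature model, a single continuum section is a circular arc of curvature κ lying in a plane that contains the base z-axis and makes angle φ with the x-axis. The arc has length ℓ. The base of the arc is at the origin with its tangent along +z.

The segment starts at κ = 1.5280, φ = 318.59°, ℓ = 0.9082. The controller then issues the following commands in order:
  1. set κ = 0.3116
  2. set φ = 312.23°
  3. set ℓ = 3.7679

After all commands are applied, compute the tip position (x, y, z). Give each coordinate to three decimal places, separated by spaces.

initial: κ=1.5280, φ=318.59°, ℓ=0.9082
cmd 1: set κ=0.3116 → (κ,φ,ℓ)=(0.3116,318.59°,0.9082) → tip=(0.0957,-0.0844,0.8961)
cmd 2: set φ=312.23° → (κ,φ,ℓ)=(0.3116,312.23°,0.9082) → tip=(0.0858,-0.0945,0.8961)
cmd 3: set ℓ=3.7679 → (κ,φ,ℓ)=(0.3116,312.23°,3.7679) → tip=(1.3235,-1.4581,2.9600)

1.324 -1.458 2.960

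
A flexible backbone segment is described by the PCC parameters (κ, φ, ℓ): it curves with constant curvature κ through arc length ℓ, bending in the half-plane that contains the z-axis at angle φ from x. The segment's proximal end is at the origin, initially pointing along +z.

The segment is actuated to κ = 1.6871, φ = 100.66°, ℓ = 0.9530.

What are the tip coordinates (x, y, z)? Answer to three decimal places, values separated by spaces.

-0.114 0.604 0.592

θ = κ·ℓ = 1.6871 × 0.9530 = 1.60781 rad
ρ = (1 − cos θ)/κ = (1 − -0.03700)/1.6871 = 0.61467
z = sin θ / κ = 0.99932/1.6871 = 0.59233
x = ρ cos φ = 0.61467 × cos(100.66°) = -0.11370
y = ρ sin φ = 0.61467 × sin(100.66°) = 0.60406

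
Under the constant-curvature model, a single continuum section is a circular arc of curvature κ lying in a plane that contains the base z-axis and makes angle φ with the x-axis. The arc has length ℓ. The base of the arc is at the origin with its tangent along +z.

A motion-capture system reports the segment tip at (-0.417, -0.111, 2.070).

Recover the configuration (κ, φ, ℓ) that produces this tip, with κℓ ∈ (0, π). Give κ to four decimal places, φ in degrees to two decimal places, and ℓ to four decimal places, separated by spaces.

0.1930 194.91 2.1295

ρ = √(x²+y²) = √(-0.417² + -0.111²) = 0.43152
φ = atan2(y, x) mod 360° = atan2(-0.111, -0.417) = 194.9058°
|p|² = ρ² + z² = 0.43152² + 2.070² = 4.47111
κ = 2ρ / |p|² = 2×0.43152 / 4.47111 = 0.19303
θ = 2·atan2(ρ, z) = 2·atan2(0.43152, 2.070) = 0.41104 rad
ℓ = θ/κ = 0.41104/0.19303 = 2.12946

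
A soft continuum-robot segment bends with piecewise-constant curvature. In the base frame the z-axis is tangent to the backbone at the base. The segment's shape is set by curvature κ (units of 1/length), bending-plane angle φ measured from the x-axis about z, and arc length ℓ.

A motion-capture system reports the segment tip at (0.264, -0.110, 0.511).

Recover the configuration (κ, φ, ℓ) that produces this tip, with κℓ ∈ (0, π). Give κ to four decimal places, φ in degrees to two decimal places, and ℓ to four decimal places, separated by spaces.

1.6680 337.38 0.6118

ρ = √(x²+y²) = √(0.264² + -0.110²) = 0.28600
φ = atan2(y, x) mod 360° = atan2(-0.110, 0.264) = 337.3801°
|p|² = ρ² + z² = 0.28600² + 0.511² = 0.34292
κ = 2ρ / |p|² = 2×0.28600 / 0.34292 = 1.66804
θ = 2·atan2(ρ, z) = 2·atan2(0.28600, 0.511) = 1.02050 rad
ℓ = θ/κ = 1.02050/1.66804 = 0.61180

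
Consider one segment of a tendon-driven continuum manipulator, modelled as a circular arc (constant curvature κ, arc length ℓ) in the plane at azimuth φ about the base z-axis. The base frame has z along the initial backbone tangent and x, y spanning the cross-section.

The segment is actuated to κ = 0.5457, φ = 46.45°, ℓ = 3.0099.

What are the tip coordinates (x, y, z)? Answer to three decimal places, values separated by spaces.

θ = κ·ℓ = 0.5457 × 3.0099 = 1.64250 rad
ρ = (1 − cos θ)/κ = (1 − -0.07164)/0.5457 = 1.96380
z = sin θ / κ = 0.99743/0.5457 = 1.82780
x = ρ cos φ = 1.96380 × cos(46.45°) = 1.35303
y = ρ sin φ = 1.96380 × sin(46.45°) = 1.42331

1.353 1.423 1.828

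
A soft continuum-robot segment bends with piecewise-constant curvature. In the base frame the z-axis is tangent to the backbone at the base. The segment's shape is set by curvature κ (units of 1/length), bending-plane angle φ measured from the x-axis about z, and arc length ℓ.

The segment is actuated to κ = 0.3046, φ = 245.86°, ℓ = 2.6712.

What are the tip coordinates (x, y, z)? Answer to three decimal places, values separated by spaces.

θ = κ·ℓ = 0.3046 × 2.6712 = 0.81365 rad
ρ = (1 − cos θ)/κ = (1 − 0.68685)/0.3046 = 1.02806
z = sin θ / κ = 0.72680/0.3046 = 2.38607
x = ρ cos φ = 1.02806 × cos(245.86°) = -0.42044
y = ρ sin φ = 1.02806 × sin(245.86°) = -0.93816

-0.420 -0.938 2.386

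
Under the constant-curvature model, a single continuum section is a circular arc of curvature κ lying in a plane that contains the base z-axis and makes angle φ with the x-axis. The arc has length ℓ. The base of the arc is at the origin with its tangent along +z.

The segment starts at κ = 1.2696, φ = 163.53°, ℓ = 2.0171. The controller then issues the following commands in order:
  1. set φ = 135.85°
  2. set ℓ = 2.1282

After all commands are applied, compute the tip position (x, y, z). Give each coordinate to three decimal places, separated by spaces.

initial: κ=1.2696, φ=163.53°, ℓ=2.0171
cmd 1: set φ=135.85° → (κ,φ,ℓ)=(1.2696,135.85°,2.0171) → tip=(-1.0377,1.0073,0.4321)
cmd 2: set ℓ=2.1282 → (κ,φ,ℓ)=(1.2696,135.85°,2.1282) → tip=(-1.0766,1.0451,0.3352)

-1.077 1.045 0.335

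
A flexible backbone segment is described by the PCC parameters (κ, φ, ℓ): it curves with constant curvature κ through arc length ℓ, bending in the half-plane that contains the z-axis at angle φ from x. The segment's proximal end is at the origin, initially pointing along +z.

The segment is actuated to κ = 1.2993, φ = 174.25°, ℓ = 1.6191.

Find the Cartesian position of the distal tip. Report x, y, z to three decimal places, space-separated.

-1.155 0.116 0.663

θ = κ·ℓ = 1.2993 × 1.6191 = 2.10370 rad
ρ = (1 − cos θ)/κ = (1 − -0.50803)/1.2993 = 1.16065
z = sin θ / κ = 0.86134/1.2993 = 0.66292
x = ρ cos φ = 1.16065 × cos(174.25°) = -1.15481
y = ρ sin φ = 1.16065 × sin(174.25°) = 0.11628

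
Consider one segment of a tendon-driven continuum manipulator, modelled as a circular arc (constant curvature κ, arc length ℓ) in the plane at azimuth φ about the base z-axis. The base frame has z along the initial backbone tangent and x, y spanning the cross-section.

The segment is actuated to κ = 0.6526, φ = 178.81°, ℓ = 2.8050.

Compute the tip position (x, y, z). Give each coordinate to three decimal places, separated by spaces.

-1.925 0.040 1.481

θ = κ·ℓ = 0.6526 × 2.8050 = 1.83054 rad
ρ = (1 − cos θ)/κ = (1 − -0.25684)/0.6526 = 1.92589
z = sin θ / κ = 0.96646/0.6526 = 1.48093
x = ρ cos φ = 1.92589 × cos(178.81°) = -1.92547
y = ρ sin φ = 1.92589 × sin(178.81°) = 0.04000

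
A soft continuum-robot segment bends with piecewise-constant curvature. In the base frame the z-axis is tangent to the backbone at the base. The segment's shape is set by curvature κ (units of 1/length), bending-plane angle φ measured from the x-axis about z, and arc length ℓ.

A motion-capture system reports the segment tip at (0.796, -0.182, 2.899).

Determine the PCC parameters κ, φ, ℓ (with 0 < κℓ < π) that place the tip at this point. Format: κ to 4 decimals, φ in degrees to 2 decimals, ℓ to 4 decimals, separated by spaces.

0.1800 347.12 3.0500

ρ = √(x²+y²) = √(0.796² + -0.182²) = 0.81654
φ = atan2(y, x) mod 360° = atan2(-0.182, 0.796) = 347.1211°
|p|² = ρ² + z² = 0.81654² + 2.899² = 9.07094
κ = 2ρ / |p|² = 2×0.81654 / 9.07094 = 0.18003
θ = 2·atan2(ρ, z) = 2·atan2(0.81654, 2.899) = 0.54910 rad
ℓ = θ/κ = 0.54910/0.18003 = 3.04997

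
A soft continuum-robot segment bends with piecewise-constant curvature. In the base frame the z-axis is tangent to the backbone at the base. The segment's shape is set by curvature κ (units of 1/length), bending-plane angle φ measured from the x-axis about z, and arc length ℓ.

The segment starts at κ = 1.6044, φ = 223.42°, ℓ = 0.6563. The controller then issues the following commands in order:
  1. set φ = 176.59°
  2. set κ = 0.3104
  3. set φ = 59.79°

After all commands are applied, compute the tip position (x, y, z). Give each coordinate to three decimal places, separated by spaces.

initial: κ=1.6044, φ=223.42°, ℓ=0.6563
cmd 1: set φ=176.59° → (κ,φ,ℓ)=(1.6044,176.59°,0.6563) → tip=(-0.3142,0.0187,0.5416)
cmd 2: set κ=0.3104 → (κ,φ,ℓ)=(0.3104,176.59°,0.6563) → tip=(-0.0665,0.0040,0.6518)
cmd 3: set φ=59.79° → (κ,φ,ℓ)=(0.3104,59.79°,0.6563) → tip=(0.0335,0.0576,0.6518)

0.034 0.058 0.652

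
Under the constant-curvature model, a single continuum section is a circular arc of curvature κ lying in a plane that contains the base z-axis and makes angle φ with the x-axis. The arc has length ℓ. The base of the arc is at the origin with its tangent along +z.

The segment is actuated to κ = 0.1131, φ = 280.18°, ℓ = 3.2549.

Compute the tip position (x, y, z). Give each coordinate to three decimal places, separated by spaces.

0.105 -0.583 3.182

θ = κ·ℓ = 0.1131 × 3.2549 = 0.36813 rad
ρ = (1 − cos θ)/κ = (1 − 0.93300)/0.1131 = 0.59238
z = sin θ / κ = 0.35987/0.1131 = 3.18188
x = ρ cos φ = 0.59238 × cos(280.18°) = 0.10470
y = ρ sin φ = 0.59238 × sin(280.18°) = -0.58305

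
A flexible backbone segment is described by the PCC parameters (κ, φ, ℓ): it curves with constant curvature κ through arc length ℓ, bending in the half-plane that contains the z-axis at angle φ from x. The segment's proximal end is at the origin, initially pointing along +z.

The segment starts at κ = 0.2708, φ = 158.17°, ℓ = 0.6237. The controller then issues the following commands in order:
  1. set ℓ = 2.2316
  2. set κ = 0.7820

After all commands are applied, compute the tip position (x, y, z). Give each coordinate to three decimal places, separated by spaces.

initial: κ=0.2708, φ=158.17°, ℓ=0.6237
cmd 1: set ℓ=2.2316 → (κ,φ,ℓ)=(0.2708,158.17°,2.2316) → tip=(-0.6071,0.2432,2.0982)
cmd 2: set κ=0.7820 → (κ,φ,ℓ)=(0.7820,158.17°,2.2316) → tip=(-1.3930,0.5580,1.2594)

-1.393 0.558 1.259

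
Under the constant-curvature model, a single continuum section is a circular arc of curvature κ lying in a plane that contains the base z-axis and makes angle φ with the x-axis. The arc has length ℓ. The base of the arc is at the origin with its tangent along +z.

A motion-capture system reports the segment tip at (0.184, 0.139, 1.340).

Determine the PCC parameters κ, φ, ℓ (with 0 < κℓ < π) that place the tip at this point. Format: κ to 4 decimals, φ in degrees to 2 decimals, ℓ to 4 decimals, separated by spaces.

ρ = √(x²+y²) = √(0.184² + 0.139²) = 0.23060
φ = atan2(y, x) mod 360° = atan2(0.139, 0.184) = 37.0687°
|p|² = ρ² + z² = 0.23060² + 1.340² = 1.84878
κ = 2ρ / |p|² = 2×0.23060 / 1.84878 = 0.24946
θ = 2·atan2(ρ, z) = 2·atan2(0.23060, 1.340) = 0.34084 rad
ℓ = θ/κ = 0.34084/0.24946 = 1.36630

0.2495 37.07 1.3663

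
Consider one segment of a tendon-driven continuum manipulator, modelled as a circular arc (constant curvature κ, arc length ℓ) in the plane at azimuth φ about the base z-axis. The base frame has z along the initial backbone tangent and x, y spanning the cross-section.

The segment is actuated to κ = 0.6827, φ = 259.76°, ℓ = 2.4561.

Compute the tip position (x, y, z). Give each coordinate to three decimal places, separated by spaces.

θ = κ·ℓ = 0.6827 × 2.4561 = 1.67678 rad
ρ = (1 − cos θ)/κ = (1 − -0.10578)/0.6827 = 1.61972
z = sin θ / κ = 0.99439/0.6827 = 1.45655
x = ρ cos φ = 1.61972 × cos(259.76°) = -0.28794
y = ρ sin φ = 1.61972 × sin(259.76°) = -1.59392

-0.288 -1.594 1.457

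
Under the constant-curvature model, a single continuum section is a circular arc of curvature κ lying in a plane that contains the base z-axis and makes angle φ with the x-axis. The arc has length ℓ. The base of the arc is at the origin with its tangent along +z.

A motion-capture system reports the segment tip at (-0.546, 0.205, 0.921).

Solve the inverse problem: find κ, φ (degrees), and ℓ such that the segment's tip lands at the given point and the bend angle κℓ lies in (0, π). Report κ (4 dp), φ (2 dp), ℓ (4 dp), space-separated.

0.9815 159.42 1.1503

ρ = √(x²+y²) = √(-0.546² + 0.205²) = 0.58322
φ = atan2(y, x) mod 360° = atan2(0.205, -0.546) = 159.4210°
|p|² = ρ² + z² = 0.58322² + 0.921² = 1.18838
κ = 2ρ / |p|² = 2×0.58322 / 1.18838 = 0.98153
θ = 2·atan2(ρ, z) = 2·atan2(0.58322, 0.921) = 1.12901 rad
ℓ = θ/κ = 1.12901/0.98153 = 1.15025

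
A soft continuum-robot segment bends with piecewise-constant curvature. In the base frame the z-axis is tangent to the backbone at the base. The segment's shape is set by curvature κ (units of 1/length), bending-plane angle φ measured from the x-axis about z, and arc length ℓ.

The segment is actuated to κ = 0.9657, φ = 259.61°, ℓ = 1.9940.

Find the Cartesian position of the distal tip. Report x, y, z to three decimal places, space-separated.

θ = κ·ℓ = 0.9657 × 1.9940 = 1.92561 rad
ρ = (1 − cos θ)/κ = (1 − -0.34741)/0.9657 = 1.39527
z = sin θ / κ = 0.93771/0.9657 = 0.97102
x = ρ cos φ = 1.39527 × cos(259.61°) = -0.25163
y = ρ sin φ = 1.39527 × sin(259.61°) = -1.37239

-0.252 -1.372 0.971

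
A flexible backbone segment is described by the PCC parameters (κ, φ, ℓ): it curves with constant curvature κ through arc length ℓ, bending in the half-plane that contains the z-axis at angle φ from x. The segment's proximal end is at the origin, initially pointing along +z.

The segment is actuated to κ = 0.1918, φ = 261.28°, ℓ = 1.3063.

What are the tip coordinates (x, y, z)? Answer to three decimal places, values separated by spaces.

θ = κ·ℓ = 0.1918 × 1.3063 = 0.25055 rad
ρ = (1 − cos θ)/κ = (1 − 0.96878)/0.1918 = 0.16279
z = sin θ / κ = 0.24794/0.1918 = 1.29268
x = ρ cos φ = 0.16279 × cos(261.28°) = -0.02468
y = ρ sin φ = 0.16279 × sin(261.28°) = -0.16091

-0.025 -0.161 1.293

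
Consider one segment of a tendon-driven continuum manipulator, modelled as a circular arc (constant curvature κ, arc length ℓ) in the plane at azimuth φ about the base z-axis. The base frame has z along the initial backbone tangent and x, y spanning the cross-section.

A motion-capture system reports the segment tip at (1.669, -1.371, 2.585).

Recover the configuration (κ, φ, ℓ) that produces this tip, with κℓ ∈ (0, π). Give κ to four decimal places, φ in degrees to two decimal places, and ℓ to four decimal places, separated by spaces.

ρ = √(x²+y²) = √(1.669² + -1.371²) = 2.15991
φ = atan2(y, x) mod 360° = atan2(-1.371, 1.669) = 320.5986°
|p|² = ρ² + z² = 2.15991² + 2.585² = 11.34743
κ = 2ρ / |p|² = 2×2.15991 / 11.34743 = 0.38069
θ = 2·atan2(ρ, z) = 2·atan2(2.15991, 2.585) = 1.39210 rad
ℓ = θ/κ = 1.39210/0.38069 = 3.65680

0.3807 320.60 3.6568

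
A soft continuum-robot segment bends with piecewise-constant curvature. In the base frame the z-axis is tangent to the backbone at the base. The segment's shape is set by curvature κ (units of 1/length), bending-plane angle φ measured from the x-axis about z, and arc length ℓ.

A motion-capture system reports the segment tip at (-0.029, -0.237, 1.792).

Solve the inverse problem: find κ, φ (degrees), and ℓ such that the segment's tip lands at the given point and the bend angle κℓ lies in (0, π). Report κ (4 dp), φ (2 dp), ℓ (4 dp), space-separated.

0.1461 263.02 1.8131

ρ = √(x²+y²) = √(-0.029² + -0.237²) = 0.23877
φ = atan2(y, x) mod 360° = atan2(-0.237, -0.029) = 263.0238°
|p|² = ρ² + z² = 0.23877² + 1.792² = 3.26827
κ = 2ρ / |p|² = 2×0.23877 / 3.26827 = 0.14611
θ = 2·atan2(ρ, z) = 2·atan2(0.23877, 1.792) = 0.26492 rad
ℓ = θ/κ = 0.26492/0.14611 = 1.81313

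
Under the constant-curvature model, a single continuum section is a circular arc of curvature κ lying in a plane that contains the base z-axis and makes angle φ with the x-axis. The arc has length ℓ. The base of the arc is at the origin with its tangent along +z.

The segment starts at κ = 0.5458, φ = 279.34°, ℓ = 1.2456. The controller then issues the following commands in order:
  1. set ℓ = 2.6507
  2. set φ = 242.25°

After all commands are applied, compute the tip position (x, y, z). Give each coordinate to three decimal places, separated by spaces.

-0.748 -1.421 1.818

initial: κ=0.5458, φ=279.34°, ℓ=1.2456
cmd 1: set ℓ=2.6507 → (κ,φ,ℓ)=(0.5458,279.34°,2.6507) → tip=(0.2606,-1.5842,1.8181)
cmd 2: set φ=242.25° → (κ,φ,ℓ)=(0.5458,242.25°,2.6507) → tip=(-0.7475,-1.4208,1.8181)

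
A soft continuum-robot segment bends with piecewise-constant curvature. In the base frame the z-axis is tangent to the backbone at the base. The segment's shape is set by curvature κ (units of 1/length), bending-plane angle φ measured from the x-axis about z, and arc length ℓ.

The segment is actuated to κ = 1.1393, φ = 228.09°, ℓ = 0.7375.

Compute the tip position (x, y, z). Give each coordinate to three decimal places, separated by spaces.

θ = κ·ℓ = 1.1393 × 0.7375 = 0.84023 rad
ρ = (1 − cos θ)/κ = (1 − 0.66729)/1.1393 = 0.29203
z = sin θ / κ = 0.74480/1.1393 = 0.65373
x = ρ cos φ = 0.29203 × cos(228.09°) = -0.19507
y = ρ sin φ = 0.29203 × sin(228.09°) = -0.21733

-0.195 -0.217 0.654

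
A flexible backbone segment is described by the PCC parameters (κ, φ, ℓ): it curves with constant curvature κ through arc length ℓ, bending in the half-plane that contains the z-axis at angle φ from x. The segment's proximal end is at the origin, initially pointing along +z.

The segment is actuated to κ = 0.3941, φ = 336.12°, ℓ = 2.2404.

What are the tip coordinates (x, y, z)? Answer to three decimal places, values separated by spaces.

0.847 -0.375 1.960

θ = κ·ℓ = 0.3941 × 2.2404 = 0.88294 rad
ρ = (1 − cos θ)/κ = (1 − 0.63488)/0.3941 = 0.92646
z = sin θ / κ = 0.77261/0.3941 = 1.96044
x = ρ cos φ = 0.92646 × cos(336.12°) = 0.84715
y = ρ sin φ = 0.92646 × sin(336.12°) = -0.37505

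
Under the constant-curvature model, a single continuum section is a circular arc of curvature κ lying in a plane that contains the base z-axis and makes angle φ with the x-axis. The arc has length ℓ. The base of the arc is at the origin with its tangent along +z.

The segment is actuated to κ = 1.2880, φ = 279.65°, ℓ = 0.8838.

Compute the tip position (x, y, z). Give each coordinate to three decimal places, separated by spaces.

0.076 -0.445 0.705

θ = κ·ℓ = 1.2880 × 0.8838 = 1.13833 rad
ρ = (1 − cos θ)/κ = (1 − 0.41911)/1.2880 = 0.45100
z = sin θ / κ = 0.90794/1.2880 = 0.70492
x = ρ cos φ = 0.45100 × cos(279.65°) = 0.07560
y = ρ sin φ = 0.45100 × sin(279.65°) = -0.44462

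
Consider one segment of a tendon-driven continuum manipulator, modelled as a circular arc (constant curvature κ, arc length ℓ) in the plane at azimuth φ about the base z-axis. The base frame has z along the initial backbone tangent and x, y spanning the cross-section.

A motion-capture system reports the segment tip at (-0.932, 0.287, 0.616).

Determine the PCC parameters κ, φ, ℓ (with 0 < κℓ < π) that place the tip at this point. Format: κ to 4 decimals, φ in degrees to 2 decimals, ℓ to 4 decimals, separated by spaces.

ρ = √(x²+y²) = √(-0.932² + 0.287²) = 0.97519
φ = atan2(y, x) mod 360° = atan2(0.287, -0.932) = 162.8843°
|p|² = ρ² + z² = 0.97519² + 0.616² = 1.33045
κ = 2ρ / |p|² = 2×0.97519 / 1.33045 = 1.46595
θ = 2·atan2(ρ, z) = 2·atan2(0.97519, 0.616) = 2.01483 rad
ℓ = θ/κ = 2.01483/1.46595 = 1.37441

1.4660 162.88 1.3744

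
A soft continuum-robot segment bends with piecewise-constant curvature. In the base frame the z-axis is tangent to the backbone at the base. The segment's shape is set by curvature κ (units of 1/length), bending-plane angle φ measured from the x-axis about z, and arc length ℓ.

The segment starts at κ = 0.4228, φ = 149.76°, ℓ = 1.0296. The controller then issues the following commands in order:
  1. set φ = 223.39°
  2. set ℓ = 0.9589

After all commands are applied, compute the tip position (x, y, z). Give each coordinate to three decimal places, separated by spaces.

initial: κ=0.4228, φ=149.76°, ℓ=1.0296
cmd 1: set φ=223.39° → (κ,φ,ℓ)=(0.4228,223.39°,1.0296) → tip=(-0.1603,-0.1515,0.9974)
cmd 2: set ℓ=0.9589 → (κ,φ,ℓ)=(0.4228,223.39°,0.9589) → tip=(-0.1393,-0.1317,0.9328)

-0.139 -0.132 0.933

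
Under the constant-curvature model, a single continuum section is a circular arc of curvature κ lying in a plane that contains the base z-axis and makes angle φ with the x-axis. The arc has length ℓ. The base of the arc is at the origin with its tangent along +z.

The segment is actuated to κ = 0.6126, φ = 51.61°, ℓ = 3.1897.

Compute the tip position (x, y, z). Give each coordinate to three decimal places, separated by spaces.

θ = κ·ℓ = 0.6126 × 3.1897 = 1.95401 rad
ρ = (1 − cos θ)/κ = (1 − -0.37390)/0.6126 = 2.24274
z = sin θ / κ = 0.92747/0.6126 = 1.51399
x = ρ cos φ = 2.24274 × cos(51.61°) = 1.39277
y = ρ sin φ = 2.24274 × sin(51.61°) = 1.75786

1.393 1.758 1.514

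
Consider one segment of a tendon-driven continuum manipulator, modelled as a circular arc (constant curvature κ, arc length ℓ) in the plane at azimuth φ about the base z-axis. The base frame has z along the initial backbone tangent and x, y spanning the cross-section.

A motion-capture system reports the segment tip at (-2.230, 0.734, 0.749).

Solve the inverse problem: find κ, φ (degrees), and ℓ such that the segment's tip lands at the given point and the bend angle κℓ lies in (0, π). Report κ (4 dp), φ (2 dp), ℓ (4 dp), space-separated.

0.7732 161.78 3.2643

ρ = √(x²+y²) = √(-2.230² + 0.734²) = 2.34769
φ = atan2(y, x) mod 360° = atan2(0.734, -2.230) = 161.7811°
|p|² = ρ² + z² = 2.34769² + 0.749² = 6.07266
κ = 2ρ / |p|² = 2×2.34769 / 6.07266 = 0.77320
θ = 2·atan2(ρ, z) = 2·atan2(2.34769, 0.749) = 2.52393 rad
ℓ = θ/κ = 2.52393/0.77320 = 3.26427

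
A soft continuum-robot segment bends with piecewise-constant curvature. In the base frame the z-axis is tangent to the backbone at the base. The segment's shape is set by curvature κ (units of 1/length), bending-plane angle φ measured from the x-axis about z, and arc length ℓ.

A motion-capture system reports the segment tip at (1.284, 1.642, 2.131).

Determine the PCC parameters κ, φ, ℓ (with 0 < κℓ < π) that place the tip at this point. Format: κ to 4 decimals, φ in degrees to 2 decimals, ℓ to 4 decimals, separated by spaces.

0.4691 51.98 3.3011

ρ = √(x²+y²) = √(1.284² + 1.642²) = 2.08442
φ = atan2(y, x) mod 360° = atan2(1.642, 1.284) = 51.9755°
|p|² = ρ² + z² = 2.08442² + 2.131² = 8.88598
κ = 2ρ / |p|² = 2×2.08442 / 8.88598 = 0.46915
θ = 2·atan2(ρ, z) = 2·atan2(2.08442, 2.131) = 1.54870 rad
ℓ = θ/κ = 1.54870/0.46915 = 3.30108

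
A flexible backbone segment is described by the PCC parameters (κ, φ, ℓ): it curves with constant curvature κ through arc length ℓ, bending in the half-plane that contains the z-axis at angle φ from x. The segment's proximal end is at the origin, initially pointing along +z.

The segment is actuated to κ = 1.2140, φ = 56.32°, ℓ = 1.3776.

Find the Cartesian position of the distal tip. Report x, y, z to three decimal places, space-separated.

0.503 0.755 0.819

θ = κ·ℓ = 1.2140 × 1.3776 = 1.67241 rad
ρ = (1 − cos θ)/κ = (1 − -0.10144)/1.2140 = 0.90728
z = sin θ / κ = 0.99484/1.2140 = 0.81947
x = ρ cos φ = 0.90728 × cos(56.32°) = 0.50313
y = ρ sin φ = 0.90728 × sin(56.32°) = 0.75499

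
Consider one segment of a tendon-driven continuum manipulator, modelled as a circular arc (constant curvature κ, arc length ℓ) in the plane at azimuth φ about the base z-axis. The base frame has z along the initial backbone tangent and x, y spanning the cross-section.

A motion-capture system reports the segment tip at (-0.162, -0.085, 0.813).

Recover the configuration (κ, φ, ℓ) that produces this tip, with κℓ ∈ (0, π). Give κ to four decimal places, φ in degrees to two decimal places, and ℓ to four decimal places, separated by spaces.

0.5269 207.69 0.8402

ρ = √(x²+y²) = √(-0.162² + -0.085²) = 0.18295
φ = atan2(y, x) mod 360° = atan2(-0.085, -0.162) = 207.6856°
|p|² = ρ² + z² = 0.18295² + 0.813² = 0.69444
κ = 2ρ / |p|² = 2×0.18295 / 0.69444 = 0.52689
θ = 2·atan2(ρ, z) = 2·atan2(0.18295, 0.813) = 0.44268 rad
ℓ = θ/κ = 0.44268/0.52689 = 0.84017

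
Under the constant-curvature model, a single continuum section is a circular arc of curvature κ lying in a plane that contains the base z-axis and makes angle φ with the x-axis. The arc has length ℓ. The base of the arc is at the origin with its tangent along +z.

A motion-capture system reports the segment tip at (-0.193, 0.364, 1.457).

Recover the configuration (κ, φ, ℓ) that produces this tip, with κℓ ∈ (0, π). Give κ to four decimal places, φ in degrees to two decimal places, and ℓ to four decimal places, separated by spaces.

ρ = √(x²+y²) = √(-0.193² + 0.364²) = 0.41200
φ = atan2(y, x) mod 360° = atan2(0.364, -0.193) = 117.9334°
|p|² = ρ² + z² = 0.41200² + 1.457² = 2.29259
κ = 2ρ / |p|² = 2×0.41200 / 2.29259 = 0.35942
θ = 2·atan2(ρ, z) = 2·atan2(0.41200, 1.457) = 0.55116 rad
ℓ = θ/κ = 0.55116/0.35942 = 1.53347

0.3594 117.93 1.5335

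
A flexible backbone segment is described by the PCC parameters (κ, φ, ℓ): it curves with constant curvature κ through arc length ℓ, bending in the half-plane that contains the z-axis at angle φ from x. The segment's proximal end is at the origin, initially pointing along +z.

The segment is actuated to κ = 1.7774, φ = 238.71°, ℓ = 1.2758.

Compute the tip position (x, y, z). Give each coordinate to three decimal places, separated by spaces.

θ = κ·ℓ = 1.7774 × 1.2758 = 2.26761 rad
ρ = (1 − cos θ)/κ = (1 − -0.64178)/1.7774 = 0.92369
z = sin θ / κ = 0.76689/1.7774 = 0.43147
x = ρ cos φ = 0.92369 × cos(238.71°) = -0.47974
y = ρ sin φ = 0.92369 × sin(238.71°) = -0.78934

-0.480 -0.789 0.431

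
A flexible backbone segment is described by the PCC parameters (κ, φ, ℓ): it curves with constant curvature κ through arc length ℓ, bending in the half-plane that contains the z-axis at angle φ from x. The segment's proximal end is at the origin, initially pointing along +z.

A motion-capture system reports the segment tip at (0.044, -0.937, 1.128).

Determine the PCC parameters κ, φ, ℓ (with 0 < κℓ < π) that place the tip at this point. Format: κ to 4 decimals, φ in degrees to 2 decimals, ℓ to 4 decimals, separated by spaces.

0.8717 272.69 1.5917

ρ = √(x²+y²) = √(0.044² + -0.937²) = 0.93803
φ = atan2(y, x) mod 360° = atan2(-0.937, 0.044) = 272.6885°
|p|² = ρ² + z² = 0.93803² + 1.128² = 2.15229
κ = 2ρ / |p|² = 2×0.93803 / 2.15229 = 0.87166
θ = 2·atan2(ρ, z) = 2·atan2(0.93803, 1.128) = 1.38742 rad
ℓ = θ/κ = 1.38742/0.87166 = 1.59169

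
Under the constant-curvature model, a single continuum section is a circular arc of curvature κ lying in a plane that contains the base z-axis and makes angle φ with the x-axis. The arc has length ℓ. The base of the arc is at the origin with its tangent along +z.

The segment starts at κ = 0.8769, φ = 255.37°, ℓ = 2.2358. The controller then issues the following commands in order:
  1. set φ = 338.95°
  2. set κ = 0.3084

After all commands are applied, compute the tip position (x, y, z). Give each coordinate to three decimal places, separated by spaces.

0.691 -0.266 2.063

initial: κ=0.8769, φ=255.37°, ℓ=2.2358
cmd 1: set φ=338.95° → (κ,φ,ℓ)=(0.8769,338.95°,2.2358) → tip=(1.4687,-0.5652,1.0548)
cmd 2: set κ=0.3084 → (κ,φ,ℓ)=(0.3084,338.95°,2.2358) → tip=(0.6913,-0.2661,2.0628)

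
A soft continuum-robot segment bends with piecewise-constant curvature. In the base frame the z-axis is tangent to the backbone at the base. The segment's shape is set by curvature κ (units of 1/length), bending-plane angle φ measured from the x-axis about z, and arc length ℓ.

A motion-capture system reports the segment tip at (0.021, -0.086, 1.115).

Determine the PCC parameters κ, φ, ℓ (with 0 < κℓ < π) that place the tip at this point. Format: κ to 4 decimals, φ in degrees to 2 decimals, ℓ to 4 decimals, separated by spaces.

0.1415 283.72 1.1197

ρ = √(x²+y²) = √(0.021² + -0.086²) = 0.08853
φ = atan2(y, x) mod 360° = atan2(-0.086, 0.021) = 283.7223°
|p|² = ρ² + z² = 0.08853² + 1.115² = 1.25106
κ = 2ρ / |p|² = 2×0.08853 / 1.25106 = 0.14152
θ = 2·atan2(ρ, z) = 2·atan2(0.08853, 1.115) = 0.15846 rad
ℓ = θ/κ = 0.15846/0.14152 = 1.11968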